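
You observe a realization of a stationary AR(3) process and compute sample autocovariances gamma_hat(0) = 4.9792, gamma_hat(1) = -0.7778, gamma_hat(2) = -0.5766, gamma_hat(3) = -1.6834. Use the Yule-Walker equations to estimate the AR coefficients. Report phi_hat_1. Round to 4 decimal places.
\hat\phi_{1} = -0.2360

The Yule-Walker equations for an AR(p) process read, in matrix form,
  Gamma_p phi = r_p,   with   (Gamma_p)_{ij} = gamma(|i - j|),
                       (r_p)_i = gamma(i),   i,j = 1..p.
Substitute the sample gammas (Toeplitz matrix and right-hand side of size 3):
  Gamma_p = [[4.9792, -0.7778, -0.5766], [-0.7778, 4.9792, -0.7778], [-0.5766, -0.7778, 4.9792]]
  r_p     = [-0.7778, -0.5766, -1.6834]
Written out (R1..R3):
  (R1) 4.9792 phi_1 - 0.7778 phi_2 - 0.5766 phi_3 = -0.7778
  (R2) -0.7778 phi_1 + 4.9792 phi_2 - 0.7778 phi_3 = -0.5766
  (R3) -0.5766 phi_1 - 0.7778 phi_2 + 4.9792 phi_3 = -1.6834
Gaussian elimination:
  R2 <- R2 - (-0.7778/4.9792) R1 = R2 - (-0.15621) R1:  4.8577 phi_2 - 0.867871 phi_3 = -0.6981
  R3 <- R3 - (-0.5766/4.9792) R1 = R3 - (-0.115802) R1:  -0.867871 phi_2 + 4.912429 phi_3 = -1.773471
  R3 <- R3 - (-0.867871/4.8577) R2 = R3 - (-0.178659) R2:  4.757376 phi_3 = -1.898192
Back-substitution:
  phi_hat_3 = -1.898192 / 4.757376 = -0.399
  phi_hat_2 = (-0.6981 - (-0.867871)(-0.399)) / 4.8577 = -0.214995
  phi_hat_1 = (-0.7778 - (-0.7778)(-0.214995) - (-0.5766)(-0.399)) / 4.9792 = -0.235999
So phi_hat = [-0.2360, -0.2150, -0.3990].
Therefore phi_hat_1 = -0.2360.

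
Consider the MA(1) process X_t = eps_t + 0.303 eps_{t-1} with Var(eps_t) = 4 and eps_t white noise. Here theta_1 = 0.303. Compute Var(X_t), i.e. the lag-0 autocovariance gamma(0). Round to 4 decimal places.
\gamma(0) = 4.3672

For an MA(q) process X_t = eps_t + sum_i theta_i eps_{t-i} with
Var(eps_t) = sigma^2, the variance is
  gamma(0) = sigma^2 * (1 + sum_i theta_i^2).
  sum_i theta_i^2 = (0.303)^2 = 0.091809.
  gamma(0) = 4 * (1 + 0.091809) = 4 * 1.091809 = 4.367236, which rounds to 4.3672.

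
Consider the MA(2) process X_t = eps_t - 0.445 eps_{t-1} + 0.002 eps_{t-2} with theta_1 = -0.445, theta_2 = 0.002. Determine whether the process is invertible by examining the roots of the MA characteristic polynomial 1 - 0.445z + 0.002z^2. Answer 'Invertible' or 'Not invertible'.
\text{Invertible}

The MA(q) characteristic polynomial is P(z) = 1 - 0.445z + 0.002z^2.
Invertibility requires all roots to lie outside the unit circle, i.e. |z| > 1 for every root.
Set 1 + (-0.445) z + (0.002) z^2 = 0, i.e. a z^2 + b z + c = 0 with a = 0.002, b = -0.445, c = 1.
Discriminant D = b^2 - 4ac = (-0.445)^2 - 4*(0.002)*1 = 0.198025 - (0.008) = 0.190025.
D >= 0, so the roots are real: z = (-b +/- sqrt(D)) / (2a) = (0.445 +/- 0.435919) / (0.004).
  z_1 = (0.445 + 0.435919) / (0.004) = 220.2296,   |z_1| = 220.2296.
  z_2 = (0.445 - 0.435919) / (0.004) = 2.2704,   |z_2| = 2.2704.
Moduli of all roots: 220.2296, 2.2704.
All moduli strictly greater than 1? Yes.
Verdict: Invertible.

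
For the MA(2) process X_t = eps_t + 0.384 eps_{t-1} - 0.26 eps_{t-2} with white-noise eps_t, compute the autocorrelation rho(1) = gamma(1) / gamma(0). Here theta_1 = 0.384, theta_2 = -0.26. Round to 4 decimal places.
\rho(1) = 0.2339

For an MA(q) process with theta_0 = 1, the autocovariance is
  gamma(k) = sigma^2 * sum_{i=0..q-k} theta_i * theta_{i+k},
and rho(k) = gamma(k) / gamma(0). Sigma^2 cancels.
  numerator   = (1)*(0.384) + (0.384)*(-0.26) = 0.28416.
  denominator = (1)^2 + (0.384)^2 + (-0.26)^2 = 1.215056.
  rho(1) = 0.28416 / 1.215056 = 0.2339.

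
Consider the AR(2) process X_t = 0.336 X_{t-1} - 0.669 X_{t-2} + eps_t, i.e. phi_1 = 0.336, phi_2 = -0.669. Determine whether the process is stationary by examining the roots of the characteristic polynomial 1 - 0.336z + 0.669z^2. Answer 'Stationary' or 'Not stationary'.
\text{Stationary}

The AR(p) characteristic polynomial is P(z) = 1 - 0.336z + 0.669z^2.
Stationarity requires all roots to lie outside the unit circle, i.e. |z| > 1 for every root.
Set 1 + (-0.336) z + (0.669) z^2 = 0, i.e. a z^2 + b z + c = 0 with a = 0.669, b = -0.336, c = 1.
Discriminant D = b^2 - 4ac = (-0.336)^2 - 4*(0.669)*1 = 0.112896 - (2.676) = -2.563104.
D < 0, so the roots are the complex-conjugate pair z = (-b +/- i sqrt(-D)) / (2a) = 0.2511 +/- 1.1965i.
For a conjugate pair |z|^2 = z * conj(z) = (product of roots) = c/a = 1/(0.669) = 1.494768, so |z| = sqrt(1.494768) = 1.2226 for both roots.
Moduli of all roots: 1.2226, 1.2226.
All moduli strictly greater than 1? Yes.
Verdict: Stationary.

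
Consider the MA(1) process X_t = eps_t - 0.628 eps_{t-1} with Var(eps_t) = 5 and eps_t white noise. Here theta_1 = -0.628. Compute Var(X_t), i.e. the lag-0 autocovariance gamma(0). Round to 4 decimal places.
\gamma(0) = 6.9719

For an MA(q) process X_t = eps_t + sum_i theta_i eps_{t-i} with
Var(eps_t) = sigma^2, the variance is
  gamma(0) = sigma^2 * (1 + sum_i theta_i^2).
  sum_i theta_i^2 = (-0.628)^2 = 0.394384.
  gamma(0) = 5 * (1 + 0.394384) = 5 * 1.394384 = 6.97192, which rounds to 6.9719.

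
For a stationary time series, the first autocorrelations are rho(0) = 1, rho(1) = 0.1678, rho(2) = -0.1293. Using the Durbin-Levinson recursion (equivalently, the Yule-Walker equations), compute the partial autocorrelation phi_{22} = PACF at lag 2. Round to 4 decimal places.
\phi_{22} = -0.1620

The PACF at lag k is phi_{kk}, the last component of the solution
to the Yule-Walker system G_k phi = r_k where
  (G_k)_{ij} = rho(|i - j|), (r_k)_i = rho(i), i,j = 1..k.
Equivalently, Durbin-Levinson gives phi_{kk} iteratively:
  phi_{11} = rho(1)
  phi_{kk} = [rho(k) - sum_{j=1..k-1} phi_{k-1,j} rho(k-j)]
            / [1 - sum_{j=1..k-1} phi_{k-1,j} rho(j)],
  phi_{k,j} = phi_{k-1,j} - phi_{kk} phi_{k-1,k-j},  j = 1..k-1.
Step k = 1:
  phi_11 = rho(1) = 0.1678.
Step k = 2:
  phi_22 = [rho(2) - phi_11 rho(1)] / [1 - phi_11 rho(1)] = [-0.1293 - (0.1678)(0.1678)] / [1 - (0.1678)(0.1678)]
         = -0.15745684 / 0.97184316 = -0.162.
Therefore phi_{22} = -0.1620.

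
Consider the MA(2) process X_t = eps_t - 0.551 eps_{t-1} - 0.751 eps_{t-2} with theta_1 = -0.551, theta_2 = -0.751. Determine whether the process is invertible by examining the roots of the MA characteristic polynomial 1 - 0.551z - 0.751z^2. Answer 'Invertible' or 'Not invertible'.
\text{Not invertible}

The MA(q) characteristic polynomial is P(z) = 1 - 0.551z - 0.751z^2.
Invertibility requires all roots to lie outside the unit circle, i.e. |z| > 1 for every root.
Set 1 + (-0.551) z + (-0.751) z^2 = 0, i.e. a z^2 + b z + c = 0 with a = -0.751, b = -0.551, c = 1.
Discriminant D = b^2 - 4ac = (-0.551)^2 - 4*(-0.751)*1 = 0.303601 - (-3.004) = 3.307601.
D >= 0, so the roots are real: z = (-b +/- sqrt(D)) / (2a) = (0.551 +/- 1.818681) / (-1.502).
  z_1 = (0.551 + 1.818681) / (-1.502) = -1.5777,   |z_1| = 1.5777.
  z_2 = (0.551 - 1.818681) / (-1.502) = 0.844,   |z_2| = 0.844.
Moduli of all roots: 1.5777, 0.8440.
All moduli strictly greater than 1? No.
Verdict: Not invertible.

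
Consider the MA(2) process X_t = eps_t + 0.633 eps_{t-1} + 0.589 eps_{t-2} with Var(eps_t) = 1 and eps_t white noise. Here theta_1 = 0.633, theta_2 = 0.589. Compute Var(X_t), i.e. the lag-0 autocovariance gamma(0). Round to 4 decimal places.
\gamma(0) = 1.7476

For an MA(q) process X_t = eps_t + sum_i theta_i eps_{t-i} with
Var(eps_t) = sigma^2, the variance is
  gamma(0) = sigma^2 * (1 + sum_i theta_i^2).
  sum_i theta_i^2 = (0.633)^2 + (0.589)^2 = 0.400689 + 0.346921 = 0.74761.
  gamma(0) = 1 * (1 + 0.74761) = 1 * 1.74761 = 1.74761, which rounds to 1.7476.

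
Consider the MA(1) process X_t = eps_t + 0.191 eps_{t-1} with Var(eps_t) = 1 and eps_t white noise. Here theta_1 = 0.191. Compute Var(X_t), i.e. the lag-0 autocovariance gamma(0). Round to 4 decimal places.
\gamma(0) = 1.0365

For an MA(q) process X_t = eps_t + sum_i theta_i eps_{t-i} with
Var(eps_t) = sigma^2, the variance is
  gamma(0) = sigma^2 * (1 + sum_i theta_i^2).
  sum_i theta_i^2 = (0.191)^2 = 0.036481.
  gamma(0) = 1 * (1 + 0.036481) = 1 * 1.036481 = 1.036481, which rounds to 1.0365.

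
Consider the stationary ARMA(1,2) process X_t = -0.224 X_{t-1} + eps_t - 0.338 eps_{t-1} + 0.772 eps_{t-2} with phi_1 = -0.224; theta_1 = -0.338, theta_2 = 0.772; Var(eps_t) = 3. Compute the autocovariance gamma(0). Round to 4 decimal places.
\gamma(0) = 6.4939

Multiply the model equation by X_{t-k} and take expectations. With theta_0 = psi_0 = 1 and psi_j the MA(infinity) weights, this gives
  gamma(k) - sum_i phi_i gamma(k-i) = c_k,
  c_k = sigma^2 * sum_{j=k..q} theta_j psi_{j-k}   (c_k = 0 for k > q),
using gamma(-m) = gamma(m).
psi-weights needed (psi_j = theta_j + sum_i phi_i psi_{j-i}):
  psi_1 = theta_1 + phi_1 = -0.338 + (-0.224) = -0.562
  psi_2 = theta_2 + phi_1 psi_1 = 0.772 + (-0.224)(-0.562) = 0.897888
Right-hand sides:
  c_0 = sigma^2 (1 + theta_1 psi_1 + theta_2 psi_2) = 3 * (1 + (-0.338)(-0.562) + (0.772)(0.897888)) = 3 * 1.883126 = 5.649377
  c_1 = sigma^2 (theta_1 + theta_2 psi_1) = 3 * (-0.338 + (0.772)(-0.562)) = -2.315592
  c_2 = sigma^2 theta_2 = 3 * (0.772) = 2.316
Equations for k = 0 and k = 1 (AR order 1):
  gamma(0) = phi_1 gamma(1) + c_0
  gamma(1) = phi_1 gamma(0) + c_1
Substituting the second into the first: gamma(0) (1 - phi_1^2) = c_0 + phi_1 c_1, so
  gamma(0) = (c_0 + phi_1 c_1) / (1 - phi_1^2) = (5.649377 + (-0.224)(-2.315592)) / (1 - (-0.224)^2) = 6.168069 / 0.949824 = 6.493908.
Therefore gamma(0) = 6.4939 (to 4 decimal places).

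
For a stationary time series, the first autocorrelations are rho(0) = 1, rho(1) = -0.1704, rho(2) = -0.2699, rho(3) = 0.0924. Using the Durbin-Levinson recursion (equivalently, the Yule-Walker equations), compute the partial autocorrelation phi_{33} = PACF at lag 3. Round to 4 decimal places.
\phi_{33} = -0.0230

The PACF at lag k is phi_{kk}, the last component of the solution
to the Yule-Walker system G_k phi = r_k where
  (G_k)_{ij} = rho(|i - j|), (r_k)_i = rho(i), i,j = 1..k.
Equivalently, Durbin-Levinson gives phi_{kk} iteratively:
  phi_{11} = rho(1)
  phi_{kk} = [rho(k) - sum_{j=1..k-1} phi_{k-1,j} rho(k-j)]
            / [1 - sum_{j=1..k-1} phi_{k-1,j} rho(j)],
  phi_{k,j} = phi_{k-1,j} - phi_{kk} phi_{k-1,k-j},  j = 1..k-1.
Step k = 1:
  phi_11 = rho(1) = -0.1704.
Step k = 2:
  phi_22 = [rho(2) - phi_11 rho(1)] / [1 - phi_11 rho(1)] = [-0.2699 - (-0.1704)(-0.1704)] / [1 - (-0.1704)(-0.1704)]
         = -0.29893616 / 0.97096384 = -0.307876.
  Update: phi_21 = phi_11 - phi_22 phi_11 = -0.1704 - (-0.307876)(-0.1704) = -0.222862.
Step k = 3:
  phi_33 = [rho(3) - phi_21 rho(2) - phi_22 rho(1)] / [1 - phi_21 rho(1) - phi_22 rho(2)]
    numerator   = 0.0924 - (-0.222862)(-0.2699) - (-0.307876)(-0.1704) = -0.02021248
    denominator = 1 - (-0.222862)(-0.1704) - (-0.307876)(-0.2699) = 0.87892866
  phi_33 = -0.02021248 / 0.87892866 = -0.023.
Therefore phi_{33} = -0.0230.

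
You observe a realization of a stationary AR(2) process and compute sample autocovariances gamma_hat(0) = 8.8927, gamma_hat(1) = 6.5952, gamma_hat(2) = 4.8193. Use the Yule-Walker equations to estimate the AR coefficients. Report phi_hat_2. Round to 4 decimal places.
\hat\phi_{2} = -0.0180

The Yule-Walker equations for an AR(p) process read, in matrix form,
  Gamma_p phi = r_p,   with   (Gamma_p)_{ij} = gamma(|i - j|),
                       (r_p)_i = gamma(i),   i,j = 1..p.
Substitute the sample gammas (Toeplitz matrix and right-hand side of size 2):
  Gamma_p = [[8.8927, 6.5952], [6.5952, 8.8927]]
  r_p     = [6.5952, 4.8193]
Written out:
  8.8927 phi_1 + 6.5952 phi_2 = 6.5952
  6.5952 phi_1 + 8.8927 phi_2 = 4.8193
Solve by Cramer's rule:
  det = gamma(0)^2 - gamma(1)^2 = (8.8927)^2 - (6.5952)^2 = 79.08011329 - 43.49666304 = 35.58345025
  phi_hat_1 = [gamma(1) gamma(0) - gamma(1) gamma(2)] / det = [(6.5952)(8.8927) - (6.5952)(4.8193)] / 35.58345025 = 26.86488768 / 35.58345025 = 0.755
  phi_hat_2 = [gamma(0) gamma(2) - gamma(1)^2] / det = [(8.8927)(4.8193) - (6.5952)^2] / 35.58345025 = -0.64007393 / 35.58345025 = -0.018
So phi_hat = [0.7550, -0.0180].
Therefore phi_hat_2 = -0.0180.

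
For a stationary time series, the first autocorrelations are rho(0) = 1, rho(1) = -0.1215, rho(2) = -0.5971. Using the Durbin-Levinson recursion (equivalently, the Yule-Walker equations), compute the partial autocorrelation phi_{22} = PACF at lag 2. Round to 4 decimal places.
\phi_{22} = -0.6210

The PACF at lag k is phi_{kk}, the last component of the solution
to the Yule-Walker system G_k phi = r_k where
  (G_k)_{ij} = rho(|i - j|), (r_k)_i = rho(i), i,j = 1..k.
Equivalently, Durbin-Levinson gives phi_{kk} iteratively:
  phi_{11} = rho(1)
  phi_{kk} = [rho(k) - sum_{j=1..k-1} phi_{k-1,j} rho(k-j)]
            / [1 - sum_{j=1..k-1} phi_{k-1,j} rho(j)],
  phi_{k,j} = phi_{k-1,j} - phi_{kk} phi_{k-1,k-j},  j = 1..k-1.
Step k = 1:
  phi_11 = rho(1) = -0.1215.
Step k = 2:
  phi_22 = [rho(2) - phi_11 rho(1)] / [1 - phi_11 rho(1)] = [-0.5971 - (-0.1215)(-0.1215)] / [1 - (-0.1215)(-0.1215)]
         = -0.61186225 / 0.98523775 = -0.621.
Therefore phi_{22} = -0.6210.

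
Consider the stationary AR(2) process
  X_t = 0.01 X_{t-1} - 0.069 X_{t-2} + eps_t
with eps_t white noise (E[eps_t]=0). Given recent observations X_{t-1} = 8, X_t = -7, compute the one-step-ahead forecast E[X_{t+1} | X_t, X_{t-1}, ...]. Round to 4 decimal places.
E[X_{t+1} \mid \mathcal F_t] = -0.6220

For an AR(p) model X_t = c + sum_i phi_i X_{t-i} + eps_t, the
one-step-ahead conditional mean is
  E[X_{t+1} | X_t, ...] = c + sum_i phi_i X_{t+1-i}.
Substitute known values:
  E[X_{t+1} | ...] = (0.01) * (-7) + (-0.069) * (8)
                   = -0.6220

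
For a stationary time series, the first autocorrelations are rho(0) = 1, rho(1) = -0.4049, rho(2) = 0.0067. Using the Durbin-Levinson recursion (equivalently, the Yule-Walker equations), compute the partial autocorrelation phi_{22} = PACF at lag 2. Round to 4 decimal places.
\phi_{22} = -0.1881

The PACF at lag k is phi_{kk}, the last component of the solution
to the Yule-Walker system G_k phi = r_k where
  (G_k)_{ij} = rho(|i - j|), (r_k)_i = rho(i), i,j = 1..k.
Equivalently, Durbin-Levinson gives phi_{kk} iteratively:
  phi_{11} = rho(1)
  phi_{kk} = [rho(k) - sum_{j=1..k-1} phi_{k-1,j} rho(k-j)]
            / [1 - sum_{j=1..k-1} phi_{k-1,j} rho(j)],
  phi_{k,j} = phi_{k-1,j} - phi_{kk} phi_{k-1,k-j},  j = 1..k-1.
Step k = 1:
  phi_11 = rho(1) = -0.4049.
Step k = 2:
  phi_22 = [rho(2) - phi_11 rho(1)] / [1 - phi_11 rho(1)] = [0.0067 - (-0.4049)(-0.4049)] / [1 - (-0.4049)(-0.4049)]
         = -0.15724401 / 0.83605599 = -0.1881.
Therefore phi_{22} = -0.1881.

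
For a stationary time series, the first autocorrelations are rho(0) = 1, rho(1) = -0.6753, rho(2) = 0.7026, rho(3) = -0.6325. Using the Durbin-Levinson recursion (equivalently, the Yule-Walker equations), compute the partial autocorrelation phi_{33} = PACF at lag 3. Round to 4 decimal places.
\phi_{33} = -0.1550

The PACF at lag k is phi_{kk}, the last component of the solution
to the Yule-Walker system G_k phi = r_k where
  (G_k)_{ij} = rho(|i - j|), (r_k)_i = rho(i), i,j = 1..k.
Equivalently, Durbin-Levinson gives phi_{kk} iteratively:
  phi_{11} = rho(1)
  phi_{kk} = [rho(k) - sum_{j=1..k-1} phi_{k-1,j} rho(k-j)]
            / [1 - sum_{j=1..k-1} phi_{k-1,j} rho(j)],
  phi_{k,j} = phi_{k-1,j} - phi_{kk} phi_{k-1,k-j},  j = 1..k-1.
Step k = 1:
  phi_11 = rho(1) = -0.6753.
Step k = 2:
  phi_22 = [rho(2) - phi_11 rho(1)] / [1 - phi_11 rho(1)] = [0.7026 - (-0.6753)(-0.6753)] / [1 - (-0.6753)(-0.6753)]
         = 0.24656991 / 0.54396991 = 0.453279.
  Update: phi_21 = phi_11 - phi_22 phi_11 = -0.6753 - (0.453279)(-0.6753) = -0.369201.
Step k = 3:
  phi_33 = [rho(3) - phi_21 rho(2) - phi_22 rho(1)] / [1 - phi_21 rho(1) - phi_22 rho(2)]
    numerator   = -0.6325 - (-0.369201)(0.7026) - (0.453279)(-0.6753) = -0.06700037
    denominator = 1 - (-0.369201)(-0.6753) - (0.453279)(0.7026) = 0.43220505
  phi_33 = -0.06700037 / 0.43220505 = -0.155.
Therefore phi_{33} = -0.1550.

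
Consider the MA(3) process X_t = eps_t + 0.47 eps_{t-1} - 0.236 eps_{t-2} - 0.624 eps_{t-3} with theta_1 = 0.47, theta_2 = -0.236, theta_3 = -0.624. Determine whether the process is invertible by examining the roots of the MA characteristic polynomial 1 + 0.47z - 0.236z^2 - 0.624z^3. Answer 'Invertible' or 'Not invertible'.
\text{Invertible}

The MA(q) characteristic polynomial is P(z) = 1 + 0.47z - 0.236z^2 - 0.624z^3.
Invertibility requires all roots to lie outside the unit circle, i.e. |z| > 1 for every root.
Degree 3: look for a simple real root z0 first, then factor out (1 - z/z0) and solve the remaining quadratic.
Testing z0 = 1.25: P(1.25) = 1 + (0.47)(1.25) + (-0.236)(1.25)^2 + (-0.624)(1.25)^3
  = 1 + (0.5875) + (-0.36875) + (-1.21875) = 0.  So z_0 = 1.25 is a root, |z_0| = 1.25.
Divide out the factor (1 - 0.8 z) = (1 - z/z0) (since 1/z0 = 0.8):
  P(z) = (1 - 0.8 z)(1 + (1.27) z + (0.78) z^2)
  [check: z-coef 1.27 - (0.8) = 0.47; z^2-coef 0.78 - (0.8)(1.27) = -0.236; z^3-coef -(0.8)(0.78) = -0.624.]
Remaining roots from the quadratic factor 1 + (1.27) z + (0.78) z^2:
  Set 1 + (1.27) z + (0.78) z^2 = 0, i.e. a z^2 + b z + c = 0 with a = 0.78, b = 1.27, c = 1.
  Discriminant D = b^2 - 4ac = (1.27)^2 - 4*(0.78)*1 = 1.6129 - (3.12) = -1.5071.
  D < 0, so the roots are the complex-conjugate pair z = (-b +/- i sqrt(-D)) / (2a) = -0.8141 +/- 0.7869i.
  For a conjugate pair |z|^2 = z * conj(z) = (product of roots) = c/a = 1/(0.78) = 1.282051, so |z| = sqrt(1.282051) = 1.1323 for both roots.
Moduli of all roots: 1.2500, 1.1323, 1.1323.
All moduli strictly greater than 1? Yes.
Verdict: Invertible.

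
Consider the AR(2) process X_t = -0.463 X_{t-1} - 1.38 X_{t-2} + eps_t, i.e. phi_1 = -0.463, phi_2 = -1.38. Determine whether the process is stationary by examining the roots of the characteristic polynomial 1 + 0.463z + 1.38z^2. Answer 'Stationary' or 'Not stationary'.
\text{Not stationary}

The AR(p) characteristic polynomial is P(z) = 1 + 0.463z + 1.38z^2.
Stationarity requires all roots to lie outside the unit circle, i.e. |z| > 1 for every root.
Set 1 + (0.463) z + (1.38) z^2 = 0, i.e. a z^2 + b z + c = 0 with a = 1.38, b = 0.463, c = 1.
Discriminant D = b^2 - 4ac = (0.463)^2 - 4*(1.38)*1 = 0.214369 - (5.52) = -5.305631.
D < 0, so the roots are the complex-conjugate pair z = (-b +/- i sqrt(-D)) / (2a) = -0.1678 +/- 0.8346i.
For a conjugate pair |z|^2 = z * conj(z) = (product of roots) = c/a = 1/(1.38) = 0.724638, so |z| = sqrt(0.724638) = 0.8513 for both roots.
Moduli of all roots: 0.8513, 0.8513.
All moduli strictly greater than 1? No.
Verdict: Not stationary.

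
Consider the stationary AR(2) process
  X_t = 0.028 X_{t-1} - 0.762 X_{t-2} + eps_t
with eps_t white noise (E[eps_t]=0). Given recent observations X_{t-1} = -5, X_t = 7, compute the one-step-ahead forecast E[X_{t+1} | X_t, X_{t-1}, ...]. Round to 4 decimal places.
E[X_{t+1} \mid \mathcal F_t] = 4.0060

For an AR(p) model X_t = c + sum_i phi_i X_{t-i} + eps_t, the
one-step-ahead conditional mean is
  E[X_{t+1} | X_t, ...] = c + sum_i phi_i X_{t+1-i}.
Substitute known values:
  E[X_{t+1} | ...] = (0.028) * (7) + (-0.762) * (-5)
                   = 4.0060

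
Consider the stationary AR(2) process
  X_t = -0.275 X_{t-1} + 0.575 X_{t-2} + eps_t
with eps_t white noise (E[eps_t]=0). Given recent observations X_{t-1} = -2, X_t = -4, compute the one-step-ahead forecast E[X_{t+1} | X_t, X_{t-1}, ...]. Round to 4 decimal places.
E[X_{t+1} \mid \mathcal F_t] = -0.0500

For an AR(p) model X_t = c + sum_i phi_i X_{t-i} + eps_t, the
one-step-ahead conditional mean is
  E[X_{t+1} | X_t, ...] = c + sum_i phi_i X_{t+1-i}.
Substitute known values:
  E[X_{t+1} | ...] = (-0.275) * (-4) + (0.575) * (-2)
                   = -0.0500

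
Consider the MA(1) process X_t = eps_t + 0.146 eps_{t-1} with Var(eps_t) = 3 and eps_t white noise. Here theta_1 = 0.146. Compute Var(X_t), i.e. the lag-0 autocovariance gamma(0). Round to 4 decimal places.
\gamma(0) = 3.0639

For an MA(q) process X_t = eps_t + sum_i theta_i eps_{t-i} with
Var(eps_t) = sigma^2, the variance is
  gamma(0) = sigma^2 * (1 + sum_i theta_i^2).
  sum_i theta_i^2 = (0.146)^2 = 0.021316.
  gamma(0) = 3 * (1 + 0.021316) = 3 * 1.021316 = 3.063948, which rounds to 3.0639.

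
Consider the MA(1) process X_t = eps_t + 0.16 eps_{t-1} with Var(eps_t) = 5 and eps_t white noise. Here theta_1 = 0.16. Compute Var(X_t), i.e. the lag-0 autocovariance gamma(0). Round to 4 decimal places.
\gamma(0) = 5.1280

For an MA(q) process X_t = eps_t + sum_i theta_i eps_{t-i} with
Var(eps_t) = sigma^2, the variance is
  gamma(0) = sigma^2 * (1 + sum_i theta_i^2).
  sum_i theta_i^2 = (0.16)^2 = 0.0256.
  gamma(0) = 5 * (1 + 0.0256) = 5 * 1.0256 = 5.128, which rounds to 5.1280.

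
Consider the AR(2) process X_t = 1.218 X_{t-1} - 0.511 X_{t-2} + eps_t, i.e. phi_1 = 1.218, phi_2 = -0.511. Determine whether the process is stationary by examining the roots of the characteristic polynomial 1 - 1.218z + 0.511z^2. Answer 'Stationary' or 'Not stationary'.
\text{Stationary}

The AR(p) characteristic polynomial is P(z) = 1 - 1.218z + 0.511z^2.
Stationarity requires all roots to lie outside the unit circle, i.e. |z| > 1 for every root.
Set 1 + (-1.218) z + (0.511) z^2 = 0, i.e. a z^2 + b z + c = 0 with a = 0.511, b = -1.218, c = 1.
Discriminant D = b^2 - 4ac = (-1.218)^2 - 4*(0.511)*1 = 1.483524 - (2.044) = -0.560476.
D < 0, so the roots are the complex-conjugate pair z = (-b +/- i sqrt(-D)) / (2a) = 1.1918 +/- 0.7325i.
For a conjugate pair |z|^2 = z * conj(z) = (product of roots) = c/a = 1/(0.511) = 1.956947, so |z| = sqrt(1.956947) = 1.3989 for both roots.
Moduli of all roots: 1.3989, 1.3989.
All moduli strictly greater than 1? Yes.
Verdict: Stationary.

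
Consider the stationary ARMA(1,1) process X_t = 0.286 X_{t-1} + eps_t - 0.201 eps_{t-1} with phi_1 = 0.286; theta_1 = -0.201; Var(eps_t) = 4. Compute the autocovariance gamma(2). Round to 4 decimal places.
\gamma(2) = 0.0998

Multiply the model equation by X_{t-k} and take expectations. With theta_0 = psi_0 = 1 and psi_j the MA(infinity) weights, this gives
  gamma(k) - sum_i phi_i gamma(k-i) = c_k,
  c_k = sigma^2 * sum_{j=k..q} theta_j psi_{j-k}   (c_k = 0 for k > q),
using gamma(-m) = gamma(m).
psi-weights needed (psi_j = theta_j + sum_i phi_i psi_{j-i}):
  psi_1 = theta_1 + phi_1 = -0.201 + (0.286) = 0.085
Right-hand sides:
  c_0 = sigma^2 (1 + theta_1 psi_1) = 4 * (1 + (-0.201)(0.085)) = 4 * 0.982915 = 3.93166
  c_1 = sigma^2 theta_1 = 4 * (-0.201) = -0.804
  c_2 = 0
Equations for k = 0 and k = 1 (AR order 1):
  gamma(0) = phi_1 gamma(1) + c_0
  gamma(1) = phi_1 gamma(0) + c_1
Substituting the second into the first: gamma(0) (1 - phi_1^2) = c_0 + phi_1 c_1, so
  gamma(0) = (c_0 + phi_1 c_1) / (1 - phi_1^2) = (3.93166 + (0.286)(-0.804)) / (1 - (0.286)^2) = 3.701716 / 0.918204 = 4.031474.
  gamma(1) = phi_1 gamma(0) + c_1 = (0.286)(4.031474) + (-0.804) = 0.349002.
For k = 2 (> q): gamma(2) = phi_1 gamma(1) = (0.286)(0.349002) = 0.099814.
Therefore gamma(2) = 0.0998 (to 4 decimal places).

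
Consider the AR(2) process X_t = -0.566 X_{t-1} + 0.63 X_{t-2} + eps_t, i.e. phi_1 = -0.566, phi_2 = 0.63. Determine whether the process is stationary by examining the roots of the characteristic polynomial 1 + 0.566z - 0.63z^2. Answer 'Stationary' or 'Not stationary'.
\text{Not stationary}

The AR(p) characteristic polynomial is P(z) = 1 + 0.566z - 0.63z^2.
Stationarity requires all roots to lie outside the unit circle, i.e. |z| > 1 for every root.
Set 1 + (0.566) z + (-0.63) z^2 = 0, i.e. a z^2 + b z + c = 0 with a = -0.63, b = 0.566, c = 1.
Discriminant D = b^2 - 4ac = (0.566)^2 - 4*(-0.63)*1 = 0.320356 - (-2.52) = 2.840356.
D >= 0, so the roots are real: z = (-b +/- sqrt(D)) / (2a) = (-0.566 +/- 1.685336) / (-1.26).
  z_1 = (-0.566 + 1.685336) / (-1.26) = -0.8884,   |z_1| = 0.8884.
  z_2 = (-0.566 - 1.685336) / (-1.26) = 1.7868,   |z_2| = 1.7868.
Moduli of all roots: 0.8884, 1.7868.
All moduli strictly greater than 1? No.
Verdict: Not stationary.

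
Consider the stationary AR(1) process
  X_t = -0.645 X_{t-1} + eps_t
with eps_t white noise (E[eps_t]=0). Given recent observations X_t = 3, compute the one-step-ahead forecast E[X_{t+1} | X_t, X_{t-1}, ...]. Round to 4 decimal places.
E[X_{t+1} \mid \mathcal F_t] = -1.9350

For an AR(p) model X_t = c + sum_i phi_i X_{t-i} + eps_t, the
one-step-ahead conditional mean is
  E[X_{t+1} | X_t, ...] = c + sum_i phi_i X_{t+1-i}.
Substitute known values:
  E[X_{t+1} | ...] = (-0.645) * (3)
                   = -1.9350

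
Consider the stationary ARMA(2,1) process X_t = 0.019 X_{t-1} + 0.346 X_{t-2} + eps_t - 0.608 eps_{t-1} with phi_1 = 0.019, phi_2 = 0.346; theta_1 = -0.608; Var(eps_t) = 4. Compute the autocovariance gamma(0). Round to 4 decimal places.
\gamma(0) = 6.0683

Multiply the model equation by X_{t-k} and take expectations. With theta_0 = psi_0 = 1 and psi_j the MA(infinity) weights, this gives
  gamma(k) - sum_i phi_i gamma(k-i) = c_k,
  c_k = sigma^2 * sum_{j=k..q} theta_j psi_{j-k}   (c_k = 0 for k > q),
using gamma(-m) = gamma(m).
psi-weights needed (psi_j = theta_j + sum_i phi_i psi_{j-i}):
  psi_1 = theta_1 + phi_1 = -0.608 + (0.019) = -0.589
Right-hand sides:
  c_0 = sigma^2 (1 + theta_1 psi_1) = 4 * (1 + (-0.608)(-0.589)) = 4 * 1.358112 = 5.432448
  c_1 = sigma^2 theta_1 = 4 * (-0.608) = -2.432
  c_2 = 0
Equations for k = 0, 1, 2 (AR order 2, c_2 = 0):
  (E0) gamma(0) = phi_1 gamma(1) + phi_2 gamma(2) + c_0
  (E1) gamma(1) = phi_1 gamma(0) + phi_2 gamma(1) + c_1
  (E2) gamma(2) = phi_1 gamma(1) + phi_2 gamma(0)
From (E1): gamma(1) = A gamma(0) + B with
  A = phi_1 / (1 - phi_2) = 0.019 / 0.654 = 0.029052,   B = c_1 / (1 - phi_2) = -2.432 / 0.654 = -3.718654.
Insert (E2) into (E0): gamma(0) (1 - phi_2^2) = phi_1 (1 + phi_2) gamma(1) + c_0.
  phi_1 (1 + phi_2) = (0.019)(1.346) = 0.025574,   1 - phi_2^2 = 0.880284.
Replace gamma(1) by A gamma(0) + B and collect gamma(0):
  gamma(0) [0.880284 - (0.025574)(0.029052)] = (0.025574)(-3.718654) + 5.432448
  gamma(0) * 0.879541 = 5.337347
  gamma(0) = 5.337347 / 0.879541 = 6.068332.
Therefore gamma(0) = 6.0683 (to 4 decimal places).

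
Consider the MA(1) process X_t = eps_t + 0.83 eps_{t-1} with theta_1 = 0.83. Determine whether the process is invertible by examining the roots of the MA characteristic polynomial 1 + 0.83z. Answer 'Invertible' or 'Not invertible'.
\text{Invertible}

The MA(q) characteristic polynomial is P(z) = 1 + 0.83z.
Invertibility requires all roots to lie outside the unit circle, i.e. |z| > 1 for every root.
This is linear in z: 1 + (0.83) z = 0  =>  z = -1/(0.83) = -1.204819,  |z| = 1.204819.
Moduli of all roots: 1.2048.
All moduli strictly greater than 1? Yes.
Verdict: Invertible.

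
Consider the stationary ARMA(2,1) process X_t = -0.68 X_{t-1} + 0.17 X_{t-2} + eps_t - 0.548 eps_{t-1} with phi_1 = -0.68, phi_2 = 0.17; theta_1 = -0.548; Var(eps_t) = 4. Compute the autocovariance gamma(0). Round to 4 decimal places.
\gamma(0) = 27.5396

Multiply the model equation by X_{t-k} and take expectations. With theta_0 = psi_0 = 1 and psi_j the MA(infinity) weights, this gives
  gamma(k) - sum_i phi_i gamma(k-i) = c_k,
  c_k = sigma^2 * sum_{j=k..q} theta_j psi_{j-k}   (c_k = 0 for k > q),
using gamma(-m) = gamma(m).
psi-weights needed (psi_j = theta_j + sum_i phi_i psi_{j-i}):
  psi_1 = theta_1 + phi_1 = -0.548 + (-0.68) = -1.228
Right-hand sides:
  c_0 = sigma^2 (1 + theta_1 psi_1) = 4 * (1 + (-0.548)(-1.228)) = 4 * 1.672944 = 6.691776
  c_1 = sigma^2 theta_1 = 4 * (-0.548) = -2.192
  c_2 = 0
Equations for k = 0, 1, 2 (AR order 2, c_2 = 0):
  (E0) gamma(0) = phi_1 gamma(1) + phi_2 gamma(2) + c_0
  (E1) gamma(1) = phi_1 gamma(0) + phi_2 gamma(1) + c_1
  (E2) gamma(2) = phi_1 gamma(1) + phi_2 gamma(0)
From (E1): gamma(1) = A gamma(0) + B with
  A = phi_1 / (1 - phi_2) = -0.68 / 0.83 = -0.819277,   B = c_1 / (1 - phi_2) = -2.192 / 0.83 = -2.640964.
Insert (E2) into (E0): gamma(0) (1 - phi_2^2) = phi_1 (1 + phi_2) gamma(1) + c_0.
  phi_1 (1 + phi_2) = (-0.68)(1.17) = -0.7956,   1 - phi_2^2 = 0.9711.
Replace gamma(1) by A gamma(0) + B and collect gamma(0):
  gamma(0) [0.9711 - (-0.7956)(-0.819277)] = (-0.7956)(-2.640964) + 6.691776
  gamma(0) * 0.319283 = 8.792927
  gamma(0) = 8.792927 / 0.319283 = 27.539591.
Therefore gamma(0) = 27.5396 (to 4 decimal places).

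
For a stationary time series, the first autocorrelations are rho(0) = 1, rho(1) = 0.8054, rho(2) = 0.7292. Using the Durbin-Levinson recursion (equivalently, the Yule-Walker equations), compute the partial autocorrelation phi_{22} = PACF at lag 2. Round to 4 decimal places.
\phi_{22} = 0.2292

The PACF at lag k is phi_{kk}, the last component of the solution
to the Yule-Walker system G_k phi = r_k where
  (G_k)_{ij} = rho(|i - j|), (r_k)_i = rho(i), i,j = 1..k.
Equivalently, Durbin-Levinson gives phi_{kk} iteratively:
  phi_{11} = rho(1)
  phi_{kk} = [rho(k) - sum_{j=1..k-1} phi_{k-1,j} rho(k-j)]
            / [1 - sum_{j=1..k-1} phi_{k-1,j} rho(j)],
  phi_{k,j} = phi_{k-1,j} - phi_{kk} phi_{k-1,k-j},  j = 1..k-1.
Step k = 1:
  phi_11 = rho(1) = 0.8054.
Step k = 2:
  phi_22 = [rho(2) - phi_11 rho(1)] / [1 - phi_11 rho(1)] = [0.7292 - (0.8054)(0.8054)] / [1 - (0.8054)(0.8054)]
         = 0.08053084 / 0.35133084 = 0.2292.
Therefore phi_{22} = 0.2292.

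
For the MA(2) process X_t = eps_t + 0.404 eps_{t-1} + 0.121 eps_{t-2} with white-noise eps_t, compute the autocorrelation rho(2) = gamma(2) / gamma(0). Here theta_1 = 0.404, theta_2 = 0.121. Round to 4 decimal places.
\rho(2) = 0.1027

For an MA(q) process with theta_0 = 1, the autocovariance is
  gamma(k) = sigma^2 * sum_{i=0..q-k} theta_i * theta_{i+k},
and rho(k) = gamma(k) / gamma(0). Sigma^2 cancels.
  numerator   = (1)*(0.121) = 0.121.
  denominator = (1)^2 + (0.404)^2 + (0.121)^2 = 1.177857.
  rho(2) = 0.121 / 1.177857 = 0.1027.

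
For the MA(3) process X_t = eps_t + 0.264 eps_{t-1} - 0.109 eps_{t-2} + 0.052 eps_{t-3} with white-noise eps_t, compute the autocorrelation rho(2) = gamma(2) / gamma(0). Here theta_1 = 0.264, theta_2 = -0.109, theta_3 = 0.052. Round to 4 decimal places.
\rho(2) = -0.0879

For an MA(q) process with theta_0 = 1, the autocovariance is
  gamma(k) = sigma^2 * sum_{i=0..q-k} theta_i * theta_{i+k},
and rho(k) = gamma(k) / gamma(0). Sigma^2 cancels.
  numerator   = (1)*(-0.109) + (0.264)*(0.052) = -0.095272.
  denominator = (1)^2 + (0.264)^2 + (-0.109)^2 + (0.052)^2 = 1.084281.
  rho(2) = -0.095272 / 1.084281 = -0.0879.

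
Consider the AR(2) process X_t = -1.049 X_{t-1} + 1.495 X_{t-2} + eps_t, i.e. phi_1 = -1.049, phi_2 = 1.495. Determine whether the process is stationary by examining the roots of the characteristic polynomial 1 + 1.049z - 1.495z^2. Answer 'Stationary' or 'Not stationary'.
\text{Not stationary}

The AR(p) characteristic polynomial is P(z) = 1 + 1.049z - 1.495z^2.
Stationarity requires all roots to lie outside the unit circle, i.e. |z| > 1 for every root.
Set 1 + (1.049) z + (-1.495) z^2 = 0, i.e. a z^2 + b z + c = 0 with a = -1.495, b = 1.049, c = 1.
Discriminant D = b^2 - 4ac = (1.049)^2 - 4*(-1.495)*1 = 1.100401 - (-5.98) = 7.080401.
D >= 0, so the roots are real: z = (-b +/- sqrt(D)) / (2a) = (-1.049 +/- 2.660902) / (-2.99).
  z_1 = (-1.049 + 2.660902) / (-2.99) = -0.5391,   |z_1| = 0.5391.
  z_2 = (-1.049 - 2.660902) / (-2.99) = 1.2408,   |z_2| = 1.2408.
Moduli of all roots: 0.5391, 1.2408.
All moduli strictly greater than 1? No.
Verdict: Not stationary.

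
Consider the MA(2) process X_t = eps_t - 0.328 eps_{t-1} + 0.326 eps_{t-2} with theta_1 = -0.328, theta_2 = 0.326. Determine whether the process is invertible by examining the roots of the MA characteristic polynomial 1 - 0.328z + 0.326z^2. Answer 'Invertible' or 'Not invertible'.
\text{Invertible}

The MA(q) characteristic polynomial is P(z) = 1 - 0.328z + 0.326z^2.
Invertibility requires all roots to lie outside the unit circle, i.e. |z| > 1 for every root.
Set 1 + (-0.328) z + (0.326) z^2 = 0, i.e. a z^2 + b z + c = 0 with a = 0.326, b = -0.328, c = 1.
Discriminant D = b^2 - 4ac = (-0.328)^2 - 4*(0.326)*1 = 0.107584 - (1.304) = -1.196416.
D < 0, so the roots are the complex-conjugate pair z = (-b +/- i sqrt(-D)) / (2a) = 0.5031 +/- 1.6776i.
For a conjugate pair |z|^2 = z * conj(z) = (product of roots) = c/a = 1/(0.326) = 3.067485, so |z| = sqrt(3.067485) = 1.7514 for both roots.
Moduli of all roots: 1.7514, 1.7514.
All moduli strictly greater than 1? Yes.
Verdict: Invertible.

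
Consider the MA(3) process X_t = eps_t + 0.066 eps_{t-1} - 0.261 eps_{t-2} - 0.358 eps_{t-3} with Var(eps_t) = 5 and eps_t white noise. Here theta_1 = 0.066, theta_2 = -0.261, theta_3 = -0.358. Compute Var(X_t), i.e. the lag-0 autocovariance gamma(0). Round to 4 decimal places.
\gamma(0) = 6.0032

For an MA(q) process X_t = eps_t + sum_i theta_i eps_{t-i} with
Var(eps_t) = sigma^2, the variance is
  gamma(0) = sigma^2 * (1 + sum_i theta_i^2).
  sum_i theta_i^2 = (0.066)^2 + (-0.261)^2 + (-0.358)^2 = 0.004356 + 0.068121 + 0.128164 = 0.200641.
  gamma(0) = 5 * (1 + 0.200641) = 5 * 1.200641 = 6.003205, which rounds to 6.0032.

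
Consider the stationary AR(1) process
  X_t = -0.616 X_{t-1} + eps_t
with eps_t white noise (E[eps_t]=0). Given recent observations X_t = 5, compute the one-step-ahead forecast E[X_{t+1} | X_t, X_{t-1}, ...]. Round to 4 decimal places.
E[X_{t+1} \mid \mathcal F_t] = -3.0800

For an AR(p) model X_t = c + sum_i phi_i X_{t-i} + eps_t, the
one-step-ahead conditional mean is
  E[X_{t+1} | X_t, ...] = c + sum_i phi_i X_{t+1-i}.
Substitute known values:
  E[X_{t+1} | ...] = (-0.616) * (5)
                   = -3.0800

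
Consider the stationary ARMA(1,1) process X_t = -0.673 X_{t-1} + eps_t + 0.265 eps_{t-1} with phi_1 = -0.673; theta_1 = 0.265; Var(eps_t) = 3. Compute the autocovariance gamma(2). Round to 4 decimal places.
\gamma(2) = 1.2372

Multiply the model equation by X_{t-k} and take expectations. With theta_0 = psi_0 = 1 and psi_j the MA(infinity) weights, this gives
  gamma(k) - sum_i phi_i gamma(k-i) = c_k,
  c_k = sigma^2 * sum_{j=k..q} theta_j psi_{j-k}   (c_k = 0 for k > q),
using gamma(-m) = gamma(m).
psi-weights needed (psi_j = theta_j + sum_i phi_i psi_{j-i}):
  psi_1 = theta_1 + phi_1 = 0.265 + (-0.673) = -0.408
Right-hand sides:
  c_0 = sigma^2 (1 + theta_1 psi_1) = 3 * (1 + (0.265)(-0.408)) = 3 * 0.89188 = 2.67564
  c_1 = sigma^2 theta_1 = 3 * (0.265) = 0.795
  c_2 = 0
Equations for k = 0 and k = 1 (AR order 1):
  gamma(0) = phi_1 gamma(1) + c_0
  gamma(1) = phi_1 gamma(0) + c_1
Substituting the second into the first: gamma(0) (1 - phi_1^2) = c_0 + phi_1 c_1, so
  gamma(0) = (c_0 + phi_1 c_1) / (1 - phi_1^2) = (2.67564 + (-0.673)(0.795)) / (1 - (-0.673)^2) = 2.140605 / 0.547071 = 3.912847.
  gamma(1) = phi_1 gamma(0) + c_1 = (-0.673)(3.912847) + (0.795) = -1.838346.
For k = 2 (> q): gamma(2) = phi_1 gamma(1) = (-0.673)(-1.838346) = 1.237207.
Therefore gamma(2) = 1.2372 (to 4 decimal places).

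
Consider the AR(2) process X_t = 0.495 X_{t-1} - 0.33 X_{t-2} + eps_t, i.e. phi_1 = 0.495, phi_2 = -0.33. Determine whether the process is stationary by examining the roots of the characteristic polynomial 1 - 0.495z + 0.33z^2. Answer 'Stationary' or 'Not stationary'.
\text{Stationary}

The AR(p) characteristic polynomial is P(z) = 1 - 0.495z + 0.33z^2.
Stationarity requires all roots to lie outside the unit circle, i.e. |z| > 1 for every root.
Set 1 + (-0.495) z + (0.33) z^2 = 0, i.e. a z^2 + b z + c = 0 with a = 0.33, b = -0.495, c = 1.
Discriminant D = b^2 - 4ac = (-0.495)^2 - 4*(0.33)*1 = 0.245025 - (1.32) = -1.074975.
D < 0, so the roots are the complex-conjugate pair z = (-b +/- i sqrt(-D)) / (2a) = 0.75 +/- 1.5709i.
For a conjugate pair |z|^2 = z * conj(z) = (product of roots) = c/a = 1/(0.33) = 3.030303, so |z| = sqrt(3.030303) = 1.7408 for both roots.
Moduli of all roots: 1.7408, 1.7408.
All moduli strictly greater than 1? Yes.
Verdict: Stationary.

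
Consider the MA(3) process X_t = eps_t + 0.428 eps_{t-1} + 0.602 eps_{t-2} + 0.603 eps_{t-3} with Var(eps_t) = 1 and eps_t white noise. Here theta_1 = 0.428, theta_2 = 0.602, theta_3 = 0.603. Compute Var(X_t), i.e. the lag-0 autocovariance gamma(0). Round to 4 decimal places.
\gamma(0) = 1.9092

For an MA(q) process X_t = eps_t + sum_i theta_i eps_{t-i} with
Var(eps_t) = sigma^2, the variance is
  gamma(0) = sigma^2 * (1 + sum_i theta_i^2).
  sum_i theta_i^2 = (0.428)^2 + (0.602)^2 + (0.603)^2 = 0.183184 + 0.362404 + 0.363609 = 0.909197.
  gamma(0) = 1 * (1 + 0.909197) = 1 * 1.909197 = 1.909197, which rounds to 1.9092.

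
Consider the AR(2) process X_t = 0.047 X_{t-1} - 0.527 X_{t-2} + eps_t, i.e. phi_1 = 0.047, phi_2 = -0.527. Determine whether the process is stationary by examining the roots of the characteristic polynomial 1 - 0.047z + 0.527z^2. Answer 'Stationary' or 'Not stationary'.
\text{Stationary}

The AR(p) characteristic polynomial is P(z) = 1 - 0.047z + 0.527z^2.
Stationarity requires all roots to lie outside the unit circle, i.e. |z| > 1 for every root.
Set 1 + (-0.047) z + (0.527) z^2 = 0, i.e. a z^2 + b z + c = 0 with a = 0.527, b = -0.047, c = 1.
Discriminant D = b^2 - 4ac = (-0.047)^2 - 4*(0.527)*1 = 0.002209 - (2.108) = -2.105791.
D < 0, so the roots are the complex-conjugate pair z = (-b +/- i sqrt(-D)) / (2a) = 0.0446 +/- 1.3768i.
For a conjugate pair |z|^2 = z * conj(z) = (product of roots) = c/a = 1/(0.527) = 1.897533, so |z| = sqrt(1.897533) = 1.3775 for both roots.
Moduli of all roots: 1.3775, 1.3775.
All moduli strictly greater than 1? Yes.
Verdict: Stationary.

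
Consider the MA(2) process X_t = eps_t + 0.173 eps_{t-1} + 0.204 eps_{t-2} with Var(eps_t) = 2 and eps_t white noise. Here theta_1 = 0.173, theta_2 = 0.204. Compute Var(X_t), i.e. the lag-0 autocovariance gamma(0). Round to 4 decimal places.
\gamma(0) = 2.1431

For an MA(q) process X_t = eps_t + sum_i theta_i eps_{t-i} with
Var(eps_t) = sigma^2, the variance is
  gamma(0) = sigma^2 * (1 + sum_i theta_i^2).
  sum_i theta_i^2 = (0.173)^2 + (0.204)^2 = 0.029929 + 0.041616 = 0.071545.
  gamma(0) = 2 * (1 + 0.071545) = 2 * 1.071545 = 2.14309, which rounds to 2.1431.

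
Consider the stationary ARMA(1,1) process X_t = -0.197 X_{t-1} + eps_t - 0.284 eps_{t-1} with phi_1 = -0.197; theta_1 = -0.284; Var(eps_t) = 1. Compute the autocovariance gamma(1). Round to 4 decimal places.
\gamma(1) = -0.5284

Multiply the model equation by X_{t-k} and take expectations. With theta_0 = psi_0 = 1 and psi_j the MA(infinity) weights, this gives
  gamma(k) - sum_i phi_i gamma(k-i) = c_k,
  c_k = sigma^2 * sum_{j=k..q} theta_j psi_{j-k}   (c_k = 0 for k > q),
using gamma(-m) = gamma(m).
psi-weights needed (psi_j = theta_j + sum_i phi_i psi_{j-i}):
  psi_1 = theta_1 + phi_1 = -0.284 + (-0.197) = -0.481
Right-hand sides:
  c_0 = sigma^2 (1 + theta_1 psi_1) = 1 * (1 + (-0.284)(-0.481)) = 1 * 1.136604 = 1.136604
  c_1 = sigma^2 theta_1 = 1 * (-0.284) = -0.284
  c_2 = 0
Equations for k = 0 and k = 1 (AR order 1):
  gamma(0) = phi_1 gamma(1) + c_0
  gamma(1) = phi_1 gamma(0) + c_1
Substituting the second into the first: gamma(0) (1 - phi_1^2) = c_0 + phi_1 c_1, so
  gamma(0) = (c_0 + phi_1 c_1) / (1 - phi_1^2) = (1.136604 + (-0.197)(-0.284)) / (1 - (-0.197)^2) = 1.192552 / 0.961191 = 1.240702.
  gamma(1) = phi_1 gamma(0) + c_1 = (-0.197)(1.240702) + (-0.284) = -0.528418.
Therefore gamma(1) = -0.5284 (to 4 decimal places).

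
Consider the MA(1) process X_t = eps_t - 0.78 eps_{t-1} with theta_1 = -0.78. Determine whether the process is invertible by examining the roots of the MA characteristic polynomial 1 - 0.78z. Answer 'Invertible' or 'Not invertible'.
\text{Invertible}

The MA(q) characteristic polynomial is P(z) = 1 - 0.78z.
Invertibility requires all roots to lie outside the unit circle, i.e. |z| > 1 for every root.
This is linear in z: 1 + (-0.78) z = 0  =>  z = -1/(-0.78) = 1.282051,  |z| = 1.282051.
Moduli of all roots: 1.2821.
All moduli strictly greater than 1? Yes.
Verdict: Invertible.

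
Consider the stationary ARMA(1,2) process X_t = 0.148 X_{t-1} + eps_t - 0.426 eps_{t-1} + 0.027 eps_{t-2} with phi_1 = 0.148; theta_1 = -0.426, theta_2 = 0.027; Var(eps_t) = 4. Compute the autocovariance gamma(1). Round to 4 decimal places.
\gamma(1) = -1.0962

Multiply the model equation by X_{t-k} and take expectations. With theta_0 = psi_0 = 1 and psi_j the MA(infinity) weights, this gives
  gamma(k) - sum_i phi_i gamma(k-i) = c_k,
  c_k = sigma^2 * sum_{j=k..q} theta_j psi_{j-k}   (c_k = 0 for k > q),
using gamma(-m) = gamma(m).
psi-weights needed (psi_j = theta_j + sum_i phi_i psi_{j-i}):
  psi_1 = theta_1 + phi_1 = -0.426 + (0.148) = -0.278
  psi_2 = theta_2 + phi_1 psi_1 = 0.027 + (0.148)(-0.278) = -0.014144
Right-hand sides:
  c_0 = sigma^2 (1 + theta_1 psi_1 + theta_2 psi_2) = 4 * (1 + (-0.426)(-0.278) + (0.027)(-0.014144)) = 4 * 1.118046 = 4.472184
  c_1 = sigma^2 (theta_1 + theta_2 psi_1) = 4 * (-0.426 + (0.027)(-0.278)) = -1.734024
  c_2 = sigma^2 theta_2 = 4 * (0.027) = 0.108
Equations for k = 0 and k = 1 (AR order 1):
  gamma(0) = phi_1 gamma(1) + c_0
  gamma(1) = phi_1 gamma(0) + c_1
Substituting the second into the first: gamma(0) (1 - phi_1^2) = c_0 + phi_1 c_1, so
  gamma(0) = (c_0 + phi_1 c_1) / (1 - phi_1^2) = (4.472184 + (0.148)(-1.734024)) / (1 - (0.148)^2) = 4.215549 / 0.978096 = 4.309954.
  gamma(1) = phi_1 gamma(0) + c_1 = (0.148)(4.309954) + (-1.734024) = -1.096151.
Therefore gamma(1) = -1.0962 (to 4 decimal places).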